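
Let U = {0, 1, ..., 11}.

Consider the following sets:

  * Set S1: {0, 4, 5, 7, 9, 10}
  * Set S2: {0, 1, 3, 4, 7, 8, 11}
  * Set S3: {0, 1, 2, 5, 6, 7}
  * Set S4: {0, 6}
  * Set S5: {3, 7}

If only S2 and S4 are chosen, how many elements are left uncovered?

Union of S2, S4 = {0, 1, 3, 4, 6, 7, 8, 11}.
Not covered: 2, 5, 9, 10 — 4 elements.

4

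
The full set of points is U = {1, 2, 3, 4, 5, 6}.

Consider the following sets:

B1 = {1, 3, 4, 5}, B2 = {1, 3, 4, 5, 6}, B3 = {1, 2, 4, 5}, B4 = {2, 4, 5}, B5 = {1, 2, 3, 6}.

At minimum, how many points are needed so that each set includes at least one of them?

2

The 2 points {1, 5} hit every set.
No single point lies in every set, so at least 2 are needed and 2 is optimal.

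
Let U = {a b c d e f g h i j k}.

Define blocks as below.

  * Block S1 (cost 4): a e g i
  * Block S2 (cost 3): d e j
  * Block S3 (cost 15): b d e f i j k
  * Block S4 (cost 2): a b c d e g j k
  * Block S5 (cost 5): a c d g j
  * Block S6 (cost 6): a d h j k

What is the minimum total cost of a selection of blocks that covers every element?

23

S3, S4, S6 together cover every element (S3 ∪ S4 ∪ S6 = {a, b, c, d, e, f, g, h, i, j, k}); total cost 15 + 2 + 6 = 23.
The greedy pick S4, S1, S6, S3 costs 27; no covering selection beats 23.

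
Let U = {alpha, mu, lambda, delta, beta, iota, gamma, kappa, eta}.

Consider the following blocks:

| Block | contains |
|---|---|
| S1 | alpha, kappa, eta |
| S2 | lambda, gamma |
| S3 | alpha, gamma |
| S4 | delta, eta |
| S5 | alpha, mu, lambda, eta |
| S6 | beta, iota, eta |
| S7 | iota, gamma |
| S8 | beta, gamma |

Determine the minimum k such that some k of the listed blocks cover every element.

5

S1 and S4 and S5 and S7 and S8 together: S1 ∪ S4 ∪ S5 ∪ S7 ∪ S8 = {alpha, mu, lambda, delta, beta, iota, gamma, kappa, eta} — every element is covered.
No 4 of the 8 blocks cover everything (all 70 combinations miss at least one element), so 5 is optimal.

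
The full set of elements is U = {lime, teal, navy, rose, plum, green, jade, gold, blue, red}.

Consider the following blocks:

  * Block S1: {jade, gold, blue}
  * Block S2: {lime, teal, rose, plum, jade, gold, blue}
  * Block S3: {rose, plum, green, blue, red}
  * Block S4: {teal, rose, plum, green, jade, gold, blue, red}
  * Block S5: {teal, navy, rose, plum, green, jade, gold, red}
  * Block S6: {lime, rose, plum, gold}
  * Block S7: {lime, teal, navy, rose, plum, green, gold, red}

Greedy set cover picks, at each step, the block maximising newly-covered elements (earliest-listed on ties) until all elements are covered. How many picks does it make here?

2

Greedy: pick S4 (covers 8 new) → pick S7 (covers 2 new). Total picks: 2.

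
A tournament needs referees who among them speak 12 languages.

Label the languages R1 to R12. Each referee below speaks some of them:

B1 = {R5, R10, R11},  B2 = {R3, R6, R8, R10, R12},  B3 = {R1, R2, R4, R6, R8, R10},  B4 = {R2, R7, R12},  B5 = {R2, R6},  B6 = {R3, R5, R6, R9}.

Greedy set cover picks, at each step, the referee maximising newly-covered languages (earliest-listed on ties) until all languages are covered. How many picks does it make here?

Greedy: pick B3 (covers 6 new) → pick B6 (covers 3 new) → pick B4 (covers 2 new) → pick B1 (covers 1 new). Total picks: 4.

4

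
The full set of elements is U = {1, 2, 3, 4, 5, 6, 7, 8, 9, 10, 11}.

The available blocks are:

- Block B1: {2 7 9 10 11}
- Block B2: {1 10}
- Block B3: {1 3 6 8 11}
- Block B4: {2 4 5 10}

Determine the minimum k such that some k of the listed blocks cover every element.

B1, B3, and B4 cover everything between them: the union {1, 2, 3, 4, 5, 6, 7, 8, 9, 10, 11} is all of U.
Each block has at most 5 elements, and 2·5 = 10 < 11 — so at least 3 blocks are needed, and 3 is optimal.

3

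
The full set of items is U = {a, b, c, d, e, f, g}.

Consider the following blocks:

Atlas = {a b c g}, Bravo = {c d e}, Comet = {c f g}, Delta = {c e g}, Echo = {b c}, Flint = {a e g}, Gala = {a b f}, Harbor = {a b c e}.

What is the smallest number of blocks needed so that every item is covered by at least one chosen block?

3

Take {Bravo, Comet, Gala}. Their union is {a, b, c, d, e, f, g}, which is all 7 items.
Only Bravo contains d, so Bravo is forced; the remaining 4 items need at least 2 more blocks (each remaining block adds at most 3) — so at least 3 blocks are needed, and 3 is optimal.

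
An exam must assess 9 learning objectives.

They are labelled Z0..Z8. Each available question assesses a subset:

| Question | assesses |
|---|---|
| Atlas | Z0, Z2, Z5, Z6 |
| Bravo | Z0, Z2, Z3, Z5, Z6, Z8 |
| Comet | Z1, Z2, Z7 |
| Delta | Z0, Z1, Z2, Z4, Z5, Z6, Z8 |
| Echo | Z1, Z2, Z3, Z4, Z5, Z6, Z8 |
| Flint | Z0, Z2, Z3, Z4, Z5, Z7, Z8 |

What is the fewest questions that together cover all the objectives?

Delta and Flint together: Delta ∪ Flint = {Z0, Z1, Z2, Z3, Z4, Z5, Z6, Z7, Z8} — every objective is covered.
No single question has all 9 objectives (the largest, Delta, has 7), so 2 is optimal.

2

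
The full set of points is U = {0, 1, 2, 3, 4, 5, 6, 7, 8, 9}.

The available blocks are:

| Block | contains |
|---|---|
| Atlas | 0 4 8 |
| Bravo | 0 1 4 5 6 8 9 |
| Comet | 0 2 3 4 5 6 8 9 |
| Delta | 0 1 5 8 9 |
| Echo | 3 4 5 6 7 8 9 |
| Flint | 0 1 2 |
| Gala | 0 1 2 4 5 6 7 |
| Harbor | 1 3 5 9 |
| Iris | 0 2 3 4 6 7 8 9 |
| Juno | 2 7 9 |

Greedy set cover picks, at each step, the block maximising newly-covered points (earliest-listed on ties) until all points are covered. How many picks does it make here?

2

Greedy: pick Comet (covers 8 new) → pick Gala (covers 2 new). Total picks: 2.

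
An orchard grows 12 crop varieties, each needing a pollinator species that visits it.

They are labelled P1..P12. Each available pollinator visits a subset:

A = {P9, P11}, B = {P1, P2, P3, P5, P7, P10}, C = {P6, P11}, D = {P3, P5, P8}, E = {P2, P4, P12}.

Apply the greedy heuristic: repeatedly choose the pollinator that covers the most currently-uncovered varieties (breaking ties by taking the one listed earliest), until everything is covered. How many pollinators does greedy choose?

Greedy: pick B (covers 6 new) → pick A (covers 2 new) → pick E (covers 2 new) → pick C (covers 1 new) → pick D (covers 1 new). Total picks: 5.

5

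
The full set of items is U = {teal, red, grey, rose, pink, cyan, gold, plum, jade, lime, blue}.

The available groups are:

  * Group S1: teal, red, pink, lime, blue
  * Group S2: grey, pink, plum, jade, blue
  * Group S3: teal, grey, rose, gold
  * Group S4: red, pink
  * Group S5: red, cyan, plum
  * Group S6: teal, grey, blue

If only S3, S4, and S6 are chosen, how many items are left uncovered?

Union of S3, S4, S6 = {teal, red, grey, rose, pink, gold, blue}.
Not covered: cyan, plum, jade, lime — 4 items.

4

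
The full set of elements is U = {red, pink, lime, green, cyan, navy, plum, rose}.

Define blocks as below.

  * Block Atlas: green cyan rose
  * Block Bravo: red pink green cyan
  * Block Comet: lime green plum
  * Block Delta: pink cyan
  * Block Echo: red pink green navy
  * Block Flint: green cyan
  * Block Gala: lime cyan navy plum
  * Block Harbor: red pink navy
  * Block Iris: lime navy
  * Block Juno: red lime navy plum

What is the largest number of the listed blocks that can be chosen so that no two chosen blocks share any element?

Delta, Iris are pairwise disjoint (Delta={pink,cyan}; Iris={lime,navy}).
Every remaining block overlaps one of these, and no 3 of the listed blocks are pairwise disjoint, so 2 is the maximum.

2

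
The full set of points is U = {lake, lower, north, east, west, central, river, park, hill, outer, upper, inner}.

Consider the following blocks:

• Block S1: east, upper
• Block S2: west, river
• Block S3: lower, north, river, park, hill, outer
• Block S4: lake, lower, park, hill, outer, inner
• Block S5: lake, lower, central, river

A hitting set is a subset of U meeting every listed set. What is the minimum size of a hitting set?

3

Take H = {lower, west, upper}. Each listed block contains at least one of these, so H is a hitting set of size 3.
The blocks S1, S2, S4 are pairwise disjoint, so any hitting set needs a separate point for each — at least 3. Hence 3 is optimal.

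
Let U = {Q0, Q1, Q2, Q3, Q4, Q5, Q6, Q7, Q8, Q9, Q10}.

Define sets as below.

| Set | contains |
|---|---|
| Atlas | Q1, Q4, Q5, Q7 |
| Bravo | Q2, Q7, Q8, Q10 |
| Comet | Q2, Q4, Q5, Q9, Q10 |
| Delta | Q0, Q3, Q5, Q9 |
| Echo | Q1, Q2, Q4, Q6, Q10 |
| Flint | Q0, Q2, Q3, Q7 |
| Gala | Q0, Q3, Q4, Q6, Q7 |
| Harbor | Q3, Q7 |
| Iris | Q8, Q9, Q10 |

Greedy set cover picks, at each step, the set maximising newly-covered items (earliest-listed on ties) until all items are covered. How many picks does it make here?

Greedy: pick Comet (covers 5 new) → pick Gala (covers 4 new) → pick Atlas (covers 1 new) → pick Bravo (covers 1 new). Total picks: 4.
(The true minimum cover uses only 3 sets, so greedy is not optimal here.)

4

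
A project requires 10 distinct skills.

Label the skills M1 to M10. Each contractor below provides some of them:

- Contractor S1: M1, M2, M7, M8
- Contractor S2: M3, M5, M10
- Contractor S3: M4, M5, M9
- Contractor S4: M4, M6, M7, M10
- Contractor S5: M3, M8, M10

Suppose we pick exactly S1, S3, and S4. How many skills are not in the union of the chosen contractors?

1

Union of S1, S3, S4 = {M1, M2, M4, M5, M6, M7, M8, M9, M10}.
Not covered: M3 — 1 skill.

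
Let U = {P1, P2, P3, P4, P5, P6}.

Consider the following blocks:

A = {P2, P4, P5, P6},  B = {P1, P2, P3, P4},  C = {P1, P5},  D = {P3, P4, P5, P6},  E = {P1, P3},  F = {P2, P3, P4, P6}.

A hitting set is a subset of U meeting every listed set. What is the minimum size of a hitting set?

The 2 elements {P1, P6} hit every block.
The blocks A, E are pairwise disjoint, so any hitting set needs a separate element for each — at least 2. Hence 2 is optimal.

2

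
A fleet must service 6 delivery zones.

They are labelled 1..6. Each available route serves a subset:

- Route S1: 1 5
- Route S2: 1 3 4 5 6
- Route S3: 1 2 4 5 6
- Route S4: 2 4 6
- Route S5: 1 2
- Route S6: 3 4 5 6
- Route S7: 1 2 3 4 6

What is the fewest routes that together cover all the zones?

2

Take {S1, S7}. Their union is {1, 2, 3, 4, 5, 6}, which is all 6 zones.
No single route has all 6 zones (the largest, S2, has 5), so 2 is optimal.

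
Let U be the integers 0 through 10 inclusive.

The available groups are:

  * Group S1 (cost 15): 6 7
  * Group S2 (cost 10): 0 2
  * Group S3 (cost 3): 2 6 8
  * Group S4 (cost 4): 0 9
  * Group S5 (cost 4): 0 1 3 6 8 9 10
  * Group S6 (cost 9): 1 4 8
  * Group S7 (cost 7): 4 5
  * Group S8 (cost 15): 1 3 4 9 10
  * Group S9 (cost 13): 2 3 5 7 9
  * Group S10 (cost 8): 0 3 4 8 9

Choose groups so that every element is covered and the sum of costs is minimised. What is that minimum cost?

24

S5, S7, S9 together cover every element (S5 ∪ S7 ∪ S9 = {0, 1, 2, 3, 4, 5, 6, 7, 8, 9, 10}); total cost 4 + 7 + 13 = 24.
The greedy pick S5, S3, S7, S9 costs 27; no covering selection beats 24.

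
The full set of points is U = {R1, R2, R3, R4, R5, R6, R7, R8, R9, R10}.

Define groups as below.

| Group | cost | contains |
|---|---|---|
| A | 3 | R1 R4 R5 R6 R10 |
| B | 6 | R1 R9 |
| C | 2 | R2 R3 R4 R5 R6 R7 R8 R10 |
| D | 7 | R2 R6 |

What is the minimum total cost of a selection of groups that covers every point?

8

B, C together cover every point (B ∪ C = {R1, R2, R3, R4, R5, R6, R7, R8, R9, R10}); total cost 6 + 2 = 8.
The greedy pick C, A, B costs 11; no covering selection beats 8.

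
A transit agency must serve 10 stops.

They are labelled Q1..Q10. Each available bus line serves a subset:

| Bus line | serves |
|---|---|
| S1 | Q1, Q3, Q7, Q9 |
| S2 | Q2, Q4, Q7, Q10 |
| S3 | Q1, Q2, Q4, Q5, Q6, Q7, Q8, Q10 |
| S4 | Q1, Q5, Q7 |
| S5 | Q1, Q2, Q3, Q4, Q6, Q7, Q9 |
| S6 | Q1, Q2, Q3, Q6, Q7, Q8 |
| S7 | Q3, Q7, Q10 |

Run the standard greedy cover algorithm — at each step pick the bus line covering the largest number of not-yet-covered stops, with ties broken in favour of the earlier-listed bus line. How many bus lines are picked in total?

Greedy: pick S3 (covers 8 new) → pick S1 (covers 2 new). Total picks: 2.

2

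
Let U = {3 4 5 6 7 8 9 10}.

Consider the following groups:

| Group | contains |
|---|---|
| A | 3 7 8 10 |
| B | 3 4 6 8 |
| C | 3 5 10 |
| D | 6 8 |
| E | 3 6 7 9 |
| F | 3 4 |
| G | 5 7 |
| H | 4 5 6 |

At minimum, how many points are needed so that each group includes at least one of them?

T = {3, 6, 7} meets every group (each contains at least one member of T), and |T| = 3.
The groups D, F, G are pairwise disjoint, so any hitting set needs a separate point for each — at least 3. Hence 3 is optimal.

3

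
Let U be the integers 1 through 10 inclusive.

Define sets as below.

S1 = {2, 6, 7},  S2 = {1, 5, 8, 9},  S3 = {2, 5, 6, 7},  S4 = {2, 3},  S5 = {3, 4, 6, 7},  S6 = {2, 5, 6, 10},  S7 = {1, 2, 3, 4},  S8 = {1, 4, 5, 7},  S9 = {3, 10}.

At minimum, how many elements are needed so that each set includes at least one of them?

Take H = {1, 2, 3}. Each listed set contains at least one of these, so H is a hitting set of size 3.
The sets S1, S2, S9 are pairwise disjoint, so any hitting set needs a separate element for each — at least 3. Hence 3 is optimal.

3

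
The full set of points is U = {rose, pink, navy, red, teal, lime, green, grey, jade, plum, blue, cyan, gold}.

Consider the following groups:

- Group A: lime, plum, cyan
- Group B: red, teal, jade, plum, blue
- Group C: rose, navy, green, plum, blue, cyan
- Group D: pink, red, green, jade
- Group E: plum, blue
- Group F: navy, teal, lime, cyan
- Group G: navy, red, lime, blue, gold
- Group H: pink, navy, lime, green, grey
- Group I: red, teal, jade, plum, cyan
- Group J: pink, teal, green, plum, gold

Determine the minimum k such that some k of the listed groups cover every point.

Take {B, C, H, J}. Their union is {rose, pink, navy, red, teal, lime, green, grey, jade, plum, blue, cyan, gold}, which is all 13 points.
Only C contains rose, so C is forced; the remaining 7 points need at least 3 more groups (each remaining group adds at most 3) — so at least 4 groups are needed, and 4 is optimal.

4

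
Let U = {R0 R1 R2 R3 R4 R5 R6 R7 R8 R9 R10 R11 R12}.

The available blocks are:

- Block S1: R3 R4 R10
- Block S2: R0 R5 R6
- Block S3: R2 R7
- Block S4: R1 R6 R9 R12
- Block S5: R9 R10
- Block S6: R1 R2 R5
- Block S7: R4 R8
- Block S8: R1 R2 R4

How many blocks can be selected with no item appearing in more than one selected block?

S2, S3, S5, S7 are pairwise disjoint (S2={R0,R5,R6}; S3={R2,R7}; S5={R9,R10}; S7={R4,R8}).
Every remaining block overlaps one of these, and no 5 of the listed blocks are pairwise disjoint, so 4 is the maximum.

4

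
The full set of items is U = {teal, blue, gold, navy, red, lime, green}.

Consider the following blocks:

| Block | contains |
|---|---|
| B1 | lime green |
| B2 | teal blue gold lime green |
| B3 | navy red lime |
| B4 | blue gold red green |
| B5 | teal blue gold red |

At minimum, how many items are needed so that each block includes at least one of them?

Take H = {blue, lime}. Each listed block contains at least one of these, so H is a hitting set of size 2.
The blocks B1, B5 are pairwise disjoint, so any hitting set needs a separate item for each — at least 2. Hence 2 is optimal.

2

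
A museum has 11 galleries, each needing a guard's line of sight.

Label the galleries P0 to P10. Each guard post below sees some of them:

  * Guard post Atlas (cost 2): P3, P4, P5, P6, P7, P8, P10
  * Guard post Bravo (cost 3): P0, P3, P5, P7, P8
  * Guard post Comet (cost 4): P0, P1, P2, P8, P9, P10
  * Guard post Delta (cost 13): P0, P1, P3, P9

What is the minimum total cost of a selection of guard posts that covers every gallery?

Atlas, Comet together cover every gallery (Atlas ∪ Comet = {P0, P1, P2, P3, P4, P5, P6, P7, P8, P9, P10}); total cost 2 + 4 = 6.
No covering selection has total cost below 6.

6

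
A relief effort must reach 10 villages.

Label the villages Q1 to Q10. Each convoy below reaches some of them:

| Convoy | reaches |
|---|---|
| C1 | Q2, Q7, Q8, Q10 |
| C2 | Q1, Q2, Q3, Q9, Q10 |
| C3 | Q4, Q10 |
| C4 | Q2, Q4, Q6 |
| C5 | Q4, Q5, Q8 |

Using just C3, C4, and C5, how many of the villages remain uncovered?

Union of C3, C4, C5 = {Q2, Q4, Q5, Q6, Q8, Q10}.
Not covered: Q1, Q3, Q7, Q9 — 4 villages.

4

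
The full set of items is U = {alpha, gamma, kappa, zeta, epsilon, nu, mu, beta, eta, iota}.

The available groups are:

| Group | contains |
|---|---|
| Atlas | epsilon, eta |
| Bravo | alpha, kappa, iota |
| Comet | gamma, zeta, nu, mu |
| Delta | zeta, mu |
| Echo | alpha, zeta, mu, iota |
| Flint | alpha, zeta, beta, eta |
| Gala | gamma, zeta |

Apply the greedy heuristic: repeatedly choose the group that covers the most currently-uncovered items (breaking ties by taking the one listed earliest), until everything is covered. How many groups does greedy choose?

4

Greedy: pick Comet (covers 4 new) → pick Bravo (covers 3 new) → pick Atlas (covers 2 new) → pick Flint (covers 1 new). Total picks: 4.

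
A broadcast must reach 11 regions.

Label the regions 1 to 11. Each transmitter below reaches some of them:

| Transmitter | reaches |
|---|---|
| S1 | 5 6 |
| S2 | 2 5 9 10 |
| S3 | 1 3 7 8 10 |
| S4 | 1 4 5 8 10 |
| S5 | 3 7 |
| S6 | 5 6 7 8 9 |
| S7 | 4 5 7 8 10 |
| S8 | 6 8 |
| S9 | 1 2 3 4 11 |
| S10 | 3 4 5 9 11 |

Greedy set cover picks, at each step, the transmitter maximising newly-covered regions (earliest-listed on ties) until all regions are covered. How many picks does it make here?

Greedy: pick S3 (covers 5 new) → pick S10 (covers 4 new) → pick S1 (covers 1 new) → pick S2 (covers 1 new). Total picks: 4.
(The true minimum cover uses only 3 transmitters, so greedy is not optimal here.)

4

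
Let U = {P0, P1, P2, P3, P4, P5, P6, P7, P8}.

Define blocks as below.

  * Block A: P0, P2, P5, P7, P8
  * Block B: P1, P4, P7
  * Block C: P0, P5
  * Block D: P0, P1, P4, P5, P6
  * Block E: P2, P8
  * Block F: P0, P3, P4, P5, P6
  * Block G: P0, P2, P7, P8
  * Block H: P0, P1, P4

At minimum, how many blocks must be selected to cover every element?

Take {B, E, F}. Their union is {P0, P1, P2, P3, P4, P5, P6, P7, P8}, which is all 9 elements.
Only F contains P3, so F is forced; the remaining 4 elements need at least 2 more blocks (each remaining block adds at most 3) — so at least 3 blocks are needed, and 3 is optimal.

3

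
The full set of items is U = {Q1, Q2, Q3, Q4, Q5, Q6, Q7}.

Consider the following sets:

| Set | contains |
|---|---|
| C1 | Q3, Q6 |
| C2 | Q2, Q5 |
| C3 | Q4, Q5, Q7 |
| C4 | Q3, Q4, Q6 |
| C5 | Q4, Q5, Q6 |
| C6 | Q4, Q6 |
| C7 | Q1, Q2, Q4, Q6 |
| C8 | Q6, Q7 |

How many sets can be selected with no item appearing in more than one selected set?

C2, C6 are pairwise disjoint (C2={Q2,Q5}; C6={Q4,Q6}).
Every remaining set overlaps one of these, and no 3 of the listed sets are pairwise disjoint, so 2 is the maximum.

2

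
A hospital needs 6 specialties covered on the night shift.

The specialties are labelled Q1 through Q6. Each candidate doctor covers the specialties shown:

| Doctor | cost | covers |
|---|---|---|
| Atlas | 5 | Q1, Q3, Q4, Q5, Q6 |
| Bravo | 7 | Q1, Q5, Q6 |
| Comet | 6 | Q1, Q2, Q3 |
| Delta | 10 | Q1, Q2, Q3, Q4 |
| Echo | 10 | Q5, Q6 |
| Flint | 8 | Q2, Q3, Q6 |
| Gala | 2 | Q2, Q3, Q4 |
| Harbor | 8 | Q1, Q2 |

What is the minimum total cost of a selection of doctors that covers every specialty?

7

Atlas, Gala together cover every specialty (Atlas ∪ Gala = {Q1, Q2, Q3, Q4, Q5, Q6}); total cost 5 + 2 = 7.
No covering selection has total cost below 7.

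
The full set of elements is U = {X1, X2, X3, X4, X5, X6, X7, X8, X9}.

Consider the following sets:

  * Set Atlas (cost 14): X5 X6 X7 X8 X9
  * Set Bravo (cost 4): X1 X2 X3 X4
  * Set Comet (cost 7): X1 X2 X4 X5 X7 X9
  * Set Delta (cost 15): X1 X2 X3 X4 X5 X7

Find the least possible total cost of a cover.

18

Atlas, Bravo together cover every element (Atlas ∪ Bravo = {X1, X2, X3, X4, X5, X6, X7, X8, X9}); total cost 14 + 4 = 18.
The greedy pick Bravo, Comet, Atlas costs 25; no covering selection beats 18.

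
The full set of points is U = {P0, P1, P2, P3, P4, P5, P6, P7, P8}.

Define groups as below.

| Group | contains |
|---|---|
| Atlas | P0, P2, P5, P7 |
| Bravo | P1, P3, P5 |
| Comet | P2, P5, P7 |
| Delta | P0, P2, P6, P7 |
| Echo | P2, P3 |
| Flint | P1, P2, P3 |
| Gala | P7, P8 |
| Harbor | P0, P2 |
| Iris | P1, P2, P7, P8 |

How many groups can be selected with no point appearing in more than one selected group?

3

Bravo, Gala, Harbor are pairwise disjoint (Bravo={P1,P3,P5}; Gala={P7,P8}; Harbor={P0,P2}).
Every remaining group overlaps one of these, and no 4 of the listed groups are pairwise disjoint, so 3 is the maximum.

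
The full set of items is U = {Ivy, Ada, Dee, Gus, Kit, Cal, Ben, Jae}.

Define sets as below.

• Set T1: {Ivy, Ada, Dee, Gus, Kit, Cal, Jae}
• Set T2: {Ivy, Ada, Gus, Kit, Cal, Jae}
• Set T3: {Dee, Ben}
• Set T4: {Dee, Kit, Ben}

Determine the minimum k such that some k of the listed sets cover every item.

2

T1 and T4 cover everything between them: the union {Ivy, Ada, Dee, Gus, Kit, Cal, Ben, Jae} is all of U.
No single set has all 8 items (the largest, T1, has 7), so 2 is optimal.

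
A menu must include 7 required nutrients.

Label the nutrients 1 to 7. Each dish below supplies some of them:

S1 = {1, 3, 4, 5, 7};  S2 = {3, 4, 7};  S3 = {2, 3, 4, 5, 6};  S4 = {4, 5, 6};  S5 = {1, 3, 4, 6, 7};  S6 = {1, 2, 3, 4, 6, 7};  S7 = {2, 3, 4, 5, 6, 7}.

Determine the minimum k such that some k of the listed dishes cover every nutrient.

2

S3 and S5 together: S3 ∪ S5 = {1, 2, 3, 4, 5, 6, 7} — every nutrient is covered.
No single dish has all 7 nutrients (the largest, S6, has 6), so 2 is optimal.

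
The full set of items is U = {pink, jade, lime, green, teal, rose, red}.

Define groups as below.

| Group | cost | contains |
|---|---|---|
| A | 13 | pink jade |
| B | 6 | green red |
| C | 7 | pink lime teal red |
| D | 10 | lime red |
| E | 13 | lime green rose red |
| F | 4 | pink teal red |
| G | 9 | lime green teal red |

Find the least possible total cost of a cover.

A, E, F together cover every item (A ∪ E ∪ F = {pink, jade, lime, green, teal, rose, red}); total cost 13 + 13 + 4 = 30.
No covering selection has total cost below 30.

30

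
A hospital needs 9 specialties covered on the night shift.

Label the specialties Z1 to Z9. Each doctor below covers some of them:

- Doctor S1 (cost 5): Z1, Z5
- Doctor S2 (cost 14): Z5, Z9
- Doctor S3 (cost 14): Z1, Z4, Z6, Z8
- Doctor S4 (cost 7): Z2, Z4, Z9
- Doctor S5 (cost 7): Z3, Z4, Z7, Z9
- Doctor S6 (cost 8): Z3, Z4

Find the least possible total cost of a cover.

33

S1, S3, S4, S5 together cover every specialty (S1 ∪ S3 ∪ S4 ∪ S5 = {Z1, Z2, Z3, Z4, Z5, Z6, Z7, Z8, Z9}); total cost 5 + 14 + 7 + 7 = 33.
No covering selection has total cost below 33.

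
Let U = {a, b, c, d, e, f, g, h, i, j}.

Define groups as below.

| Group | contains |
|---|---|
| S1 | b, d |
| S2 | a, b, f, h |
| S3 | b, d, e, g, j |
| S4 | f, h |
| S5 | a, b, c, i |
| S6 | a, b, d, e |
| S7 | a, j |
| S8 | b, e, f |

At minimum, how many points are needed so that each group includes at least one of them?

T = {a, d, f} meets every group (each contains at least one member of T), and |T| = 3.
The groups S1, S4, S7 are pairwise disjoint, so any hitting set needs a separate point for each — at least 3. Hence 3 is optimal.

3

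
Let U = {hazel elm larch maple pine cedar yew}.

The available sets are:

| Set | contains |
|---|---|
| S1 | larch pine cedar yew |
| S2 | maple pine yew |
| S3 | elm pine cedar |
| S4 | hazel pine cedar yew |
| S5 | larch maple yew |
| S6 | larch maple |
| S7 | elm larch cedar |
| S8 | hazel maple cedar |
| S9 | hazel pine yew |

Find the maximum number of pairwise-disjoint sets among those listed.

S2, S7 are pairwise disjoint (S2={maple,pine,yew}; S7={elm,larch,cedar}).
Every remaining set overlaps one of these, and no 3 of the listed sets are pairwise disjoint, so 2 is the maximum.

2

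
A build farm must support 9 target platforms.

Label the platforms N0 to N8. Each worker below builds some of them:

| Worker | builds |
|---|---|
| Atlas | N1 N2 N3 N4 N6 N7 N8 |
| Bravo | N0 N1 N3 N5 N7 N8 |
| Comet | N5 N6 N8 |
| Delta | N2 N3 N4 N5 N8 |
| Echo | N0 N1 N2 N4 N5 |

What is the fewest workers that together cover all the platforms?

Atlas and Bravo together: Atlas ∪ Bravo = {N0, N1, N2, N3, N4, N5, N6, N7, N8} — every platform is covered.
No single worker has all 9 platforms (the largest, Atlas, has 7), so 2 is optimal.

2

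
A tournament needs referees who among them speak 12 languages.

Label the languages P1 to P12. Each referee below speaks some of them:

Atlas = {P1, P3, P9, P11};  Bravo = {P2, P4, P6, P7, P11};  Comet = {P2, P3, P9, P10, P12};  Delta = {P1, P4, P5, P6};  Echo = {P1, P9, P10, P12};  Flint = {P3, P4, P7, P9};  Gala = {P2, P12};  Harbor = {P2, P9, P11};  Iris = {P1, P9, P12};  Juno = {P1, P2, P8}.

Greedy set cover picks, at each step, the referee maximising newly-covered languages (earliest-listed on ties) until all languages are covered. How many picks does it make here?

4

Greedy: pick Bravo (covers 5 new) → pick Comet (covers 4 new) → pick Delta (covers 2 new) → pick Juno (covers 1 new). Total picks: 4.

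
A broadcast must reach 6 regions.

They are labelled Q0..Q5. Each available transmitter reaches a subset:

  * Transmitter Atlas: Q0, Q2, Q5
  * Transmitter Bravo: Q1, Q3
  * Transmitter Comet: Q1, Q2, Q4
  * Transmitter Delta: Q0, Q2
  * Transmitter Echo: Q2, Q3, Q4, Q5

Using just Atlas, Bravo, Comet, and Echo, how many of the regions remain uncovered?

Union of Atlas, Bravo, Comet, Echo = {Q0, Q1, Q2, Q3, Q4, Q5} — that's every region, so 0 are uncovered.

0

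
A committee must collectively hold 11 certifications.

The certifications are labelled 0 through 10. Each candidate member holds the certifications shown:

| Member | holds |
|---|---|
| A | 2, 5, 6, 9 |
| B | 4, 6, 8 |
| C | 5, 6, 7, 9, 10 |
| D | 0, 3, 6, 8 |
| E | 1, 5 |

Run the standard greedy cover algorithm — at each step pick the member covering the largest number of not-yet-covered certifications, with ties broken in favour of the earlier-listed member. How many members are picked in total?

Greedy: pick C (covers 5 new) → pick D (covers 3 new) → pick A (covers 1 new) → pick B (covers 1 new) → pick E (covers 1 new). Total picks: 5.

5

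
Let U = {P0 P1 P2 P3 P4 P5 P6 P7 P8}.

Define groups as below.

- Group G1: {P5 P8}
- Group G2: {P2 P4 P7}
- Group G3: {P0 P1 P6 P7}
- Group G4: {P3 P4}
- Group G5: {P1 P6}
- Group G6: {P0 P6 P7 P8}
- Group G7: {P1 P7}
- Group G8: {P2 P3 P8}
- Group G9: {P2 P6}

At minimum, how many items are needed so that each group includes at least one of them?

4

Take H = {P4, P6, P7, P8}. Each listed group contains at least one of these, so H is a hitting set of size 4.
The groups G1, G4, G7, G9 are pairwise disjoint, so any hitting set needs a separate item for each — at least 4. Hence 4 is optimal.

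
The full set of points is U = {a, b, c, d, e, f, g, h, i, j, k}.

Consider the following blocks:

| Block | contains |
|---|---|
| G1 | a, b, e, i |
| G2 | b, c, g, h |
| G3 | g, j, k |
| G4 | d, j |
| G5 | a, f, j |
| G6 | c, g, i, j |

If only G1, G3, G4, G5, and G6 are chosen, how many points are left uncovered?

1

Union of G1, G3, G4, G5, G6 = {a, b, c, d, e, f, g, i, j, k}.
Not covered: h — 1 point.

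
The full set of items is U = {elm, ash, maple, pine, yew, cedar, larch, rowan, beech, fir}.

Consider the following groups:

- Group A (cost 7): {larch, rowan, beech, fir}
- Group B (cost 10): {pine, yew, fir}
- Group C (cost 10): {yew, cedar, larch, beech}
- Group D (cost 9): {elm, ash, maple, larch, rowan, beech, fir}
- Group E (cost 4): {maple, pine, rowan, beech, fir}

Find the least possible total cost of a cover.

23

C, D, E together cover every item (C ∪ D ∪ E = {elm, ash, maple, pine, yew, cedar, larch, rowan, beech, fir}); total cost 10 + 9 + 4 = 23.
No covering selection has total cost below 23.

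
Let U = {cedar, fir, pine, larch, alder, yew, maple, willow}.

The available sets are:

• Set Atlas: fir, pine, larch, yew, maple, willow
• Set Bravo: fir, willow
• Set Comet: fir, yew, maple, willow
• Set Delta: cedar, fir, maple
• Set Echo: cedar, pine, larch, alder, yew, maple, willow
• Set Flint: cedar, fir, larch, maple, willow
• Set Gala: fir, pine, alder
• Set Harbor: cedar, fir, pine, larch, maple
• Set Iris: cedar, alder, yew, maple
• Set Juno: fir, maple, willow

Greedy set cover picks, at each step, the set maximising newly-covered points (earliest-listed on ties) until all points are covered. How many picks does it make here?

Greedy: pick Echo (covers 7 new) → pick Atlas (covers 1 new). Total picks: 2.

2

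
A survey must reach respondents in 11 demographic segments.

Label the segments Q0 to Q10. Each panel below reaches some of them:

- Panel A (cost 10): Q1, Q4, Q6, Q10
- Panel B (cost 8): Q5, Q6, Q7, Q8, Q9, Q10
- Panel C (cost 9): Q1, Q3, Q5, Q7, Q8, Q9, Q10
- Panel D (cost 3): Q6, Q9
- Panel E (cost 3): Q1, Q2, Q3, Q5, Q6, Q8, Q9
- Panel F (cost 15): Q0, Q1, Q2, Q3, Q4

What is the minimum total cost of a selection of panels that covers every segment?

23

B, F together cover every segment (B ∪ F = {Q0, Q1, Q2, Q3, Q4, Q5, Q6, Q7, Q8, Q9, Q10}); total cost 8 + 15 = 23.
The greedy pick E, B, F costs 26; no covering selection beats 23.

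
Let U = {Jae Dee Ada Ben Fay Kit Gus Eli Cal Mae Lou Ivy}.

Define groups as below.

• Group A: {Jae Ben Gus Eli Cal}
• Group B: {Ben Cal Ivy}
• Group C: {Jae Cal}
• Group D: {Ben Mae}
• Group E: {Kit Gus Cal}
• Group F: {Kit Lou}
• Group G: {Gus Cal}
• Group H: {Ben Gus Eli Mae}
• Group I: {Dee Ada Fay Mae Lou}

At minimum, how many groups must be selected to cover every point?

A, B, F, and I cover everything between them: the union {Jae, Dee, Ada, Ben, Fay, Kit, Gus, Eli, Cal, Mae, Lou, Ivy} is all of U.
No 3 of the 9 groups cover everything (all 84 combinations miss at least one point), so 4 is optimal.

4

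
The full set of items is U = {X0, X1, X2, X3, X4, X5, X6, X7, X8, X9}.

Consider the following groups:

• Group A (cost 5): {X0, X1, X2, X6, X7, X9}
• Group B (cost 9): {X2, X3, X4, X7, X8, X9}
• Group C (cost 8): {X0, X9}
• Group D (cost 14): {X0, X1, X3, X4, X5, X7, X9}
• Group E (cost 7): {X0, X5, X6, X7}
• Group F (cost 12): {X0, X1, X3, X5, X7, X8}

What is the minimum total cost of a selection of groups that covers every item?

A, B, E together cover every item (A ∪ B ∪ E = {X0, X1, X2, X3, X4, X5, X6, X7, X8, X9}); total cost 5 + 9 + 7 = 21.
No covering selection has total cost below 21.

21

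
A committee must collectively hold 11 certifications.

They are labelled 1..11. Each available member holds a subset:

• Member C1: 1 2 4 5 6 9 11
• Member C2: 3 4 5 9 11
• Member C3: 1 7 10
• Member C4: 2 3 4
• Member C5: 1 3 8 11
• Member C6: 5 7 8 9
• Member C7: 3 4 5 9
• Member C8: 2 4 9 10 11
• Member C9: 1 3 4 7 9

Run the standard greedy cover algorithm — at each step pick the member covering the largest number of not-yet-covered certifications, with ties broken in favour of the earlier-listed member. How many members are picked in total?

Greedy: pick C1 (covers 7 new) → pick C3 (covers 2 new) → pick C5 (covers 2 new). Total picks: 3.

3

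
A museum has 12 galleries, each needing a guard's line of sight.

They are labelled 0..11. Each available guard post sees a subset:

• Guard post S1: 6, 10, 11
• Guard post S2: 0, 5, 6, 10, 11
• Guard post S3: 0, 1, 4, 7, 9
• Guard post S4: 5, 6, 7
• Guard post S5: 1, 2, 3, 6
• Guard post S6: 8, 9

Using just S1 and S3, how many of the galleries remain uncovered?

Union of S1, S3 = {0, 1, 4, 6, 7, 9, 10, 11}.
Not covered: 2, 3, 5, 8 — 4 galleries.

4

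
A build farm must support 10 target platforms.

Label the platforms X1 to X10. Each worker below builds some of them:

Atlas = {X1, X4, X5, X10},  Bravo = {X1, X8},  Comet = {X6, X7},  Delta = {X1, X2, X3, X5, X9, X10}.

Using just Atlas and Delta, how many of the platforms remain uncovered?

3

Union of Atlas, Delta = {X1, X2, X3, X4, X5, X9, X10}.
Not covered: X6, X7, X8 — 3 platforms.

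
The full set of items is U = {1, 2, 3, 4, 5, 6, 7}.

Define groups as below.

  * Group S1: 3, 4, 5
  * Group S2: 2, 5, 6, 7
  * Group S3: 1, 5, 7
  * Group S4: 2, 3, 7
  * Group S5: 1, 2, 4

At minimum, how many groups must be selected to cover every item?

3

S1, S2, and S3 cover everything between them: the union {1, 2, 3, 4, 5, 6, 7} is all of U.
Only S2 contains 6, so S2 is forced; the remaining 3 items need at least 2 more groups (each remaining group adds at most 2) — so at least 3 groups are needed, and 3 is optimal.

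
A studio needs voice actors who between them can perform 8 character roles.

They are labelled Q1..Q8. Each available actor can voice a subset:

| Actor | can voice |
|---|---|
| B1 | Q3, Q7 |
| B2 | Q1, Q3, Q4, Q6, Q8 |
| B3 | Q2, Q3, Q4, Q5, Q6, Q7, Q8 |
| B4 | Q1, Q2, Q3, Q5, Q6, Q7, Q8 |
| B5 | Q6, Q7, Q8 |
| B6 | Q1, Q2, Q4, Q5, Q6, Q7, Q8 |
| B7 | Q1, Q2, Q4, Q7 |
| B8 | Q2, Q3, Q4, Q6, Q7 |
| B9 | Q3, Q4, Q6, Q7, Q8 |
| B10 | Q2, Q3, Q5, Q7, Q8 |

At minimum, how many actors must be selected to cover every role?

Take {B3, B7}. Their union is {Q1, Q2, Q3, Q4, Q5, Q6, Q7, Q8}, which is all 8 roles.
No single actor has all 8 roles (the largest, B3, has 7), so 2 is optimal.

2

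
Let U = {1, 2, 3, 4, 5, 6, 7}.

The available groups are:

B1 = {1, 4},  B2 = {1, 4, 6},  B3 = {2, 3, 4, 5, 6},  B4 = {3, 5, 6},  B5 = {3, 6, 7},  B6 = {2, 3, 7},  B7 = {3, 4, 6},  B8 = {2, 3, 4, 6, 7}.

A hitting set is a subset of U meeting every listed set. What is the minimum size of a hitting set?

2

H = {1, 3} meets every group (each contains at least one member of H), and |H| = 2.
The groups B2, B6 are pairwise disjoint, so any hitting set needs a separate element for each — at least 2. Hence 2 is optimal.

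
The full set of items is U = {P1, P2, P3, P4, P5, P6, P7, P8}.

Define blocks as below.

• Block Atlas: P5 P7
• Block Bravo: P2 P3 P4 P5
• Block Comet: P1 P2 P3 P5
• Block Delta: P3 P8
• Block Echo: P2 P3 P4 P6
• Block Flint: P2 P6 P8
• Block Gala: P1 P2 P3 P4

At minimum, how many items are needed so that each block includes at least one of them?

Take H = {P2, P7, P8}. Each listed block contains at least one of these, so H is a hitting set of size 3.
No choice of 2 items meets every block, so 3 is the minimum.

3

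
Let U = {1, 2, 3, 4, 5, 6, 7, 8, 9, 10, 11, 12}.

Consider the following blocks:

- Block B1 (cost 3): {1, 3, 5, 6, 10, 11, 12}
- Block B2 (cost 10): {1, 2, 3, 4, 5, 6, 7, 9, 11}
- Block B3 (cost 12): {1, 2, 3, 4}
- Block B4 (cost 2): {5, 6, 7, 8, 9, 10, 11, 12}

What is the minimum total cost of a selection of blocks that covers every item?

12

B2, B4 together cover every item (B2 ∪ B4 = {1, 2, 3, 4, 5, 6, 7, 8, 9, 10, 11, 12}); total cost 10 + 2 = 12.
The greedy pick B4, B1, B2 costs 15; no covering selection beats 12.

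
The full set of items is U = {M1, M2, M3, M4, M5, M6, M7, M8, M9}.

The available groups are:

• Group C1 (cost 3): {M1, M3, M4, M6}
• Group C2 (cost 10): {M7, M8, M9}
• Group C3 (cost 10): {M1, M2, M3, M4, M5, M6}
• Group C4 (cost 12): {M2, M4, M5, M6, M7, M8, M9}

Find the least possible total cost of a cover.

15

C1, C4 together cover every item (C1 ∪ C4 = {M1, M2, M3, M4, M5, M6, M7, M8, M9}); total cost 3 + 12 = 15.
No covering selection has total cost below 15.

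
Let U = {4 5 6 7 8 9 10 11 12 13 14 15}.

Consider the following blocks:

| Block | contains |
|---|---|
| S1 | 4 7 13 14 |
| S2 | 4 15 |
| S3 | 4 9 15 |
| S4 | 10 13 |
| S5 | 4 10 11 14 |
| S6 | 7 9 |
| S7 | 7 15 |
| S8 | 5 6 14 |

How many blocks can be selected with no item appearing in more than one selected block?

4

S2, S4, S6, S8 are pairwise disjoint (S2={4,15}; S4={10,13}; S6={7,9}; S8={5,6,14}).
Every remaining block overlaps one of these, and no 5 of the listed blocks are pairwise disjoint, so 4 is the maximum.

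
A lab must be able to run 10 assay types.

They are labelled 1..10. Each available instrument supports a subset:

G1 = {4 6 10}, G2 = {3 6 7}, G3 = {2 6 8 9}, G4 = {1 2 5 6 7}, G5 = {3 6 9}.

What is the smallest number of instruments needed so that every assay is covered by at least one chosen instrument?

G1 and G2 and G3 and G4 together: G1 ∪ G2 ∪ G3 ∪ G4 = {1, 2, 3, 4, 5, 6, 7, 8, 9, 10} — every assay is covered.
Only G4 contains 1, so G4 is forced; the remaining 5 assays need at least 3 more instruments (each remaining instrument adds at most 2) — so at least 4 instruments are needed, and 4 is optimal.

4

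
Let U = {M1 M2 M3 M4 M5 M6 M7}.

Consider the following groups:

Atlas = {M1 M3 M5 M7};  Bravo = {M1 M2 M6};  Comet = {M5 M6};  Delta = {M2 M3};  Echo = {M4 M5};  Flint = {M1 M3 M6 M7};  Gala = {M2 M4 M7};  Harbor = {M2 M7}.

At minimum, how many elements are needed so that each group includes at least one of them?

The 3 elements {M1, M2, M5} hit every group.
No choice of 2 elements meets every group, so 3 is the minimum.

3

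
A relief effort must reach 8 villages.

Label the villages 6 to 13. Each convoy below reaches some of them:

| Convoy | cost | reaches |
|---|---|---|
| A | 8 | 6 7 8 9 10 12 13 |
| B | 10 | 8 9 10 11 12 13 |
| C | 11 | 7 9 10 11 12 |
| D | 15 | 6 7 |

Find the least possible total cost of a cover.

18

A, B together cover every village (A ∪ B = {6, 7, 8, 9, 10, 11, 12, 13}); total cost 8 + 10 = 18.
No covering selection has total cost below 18.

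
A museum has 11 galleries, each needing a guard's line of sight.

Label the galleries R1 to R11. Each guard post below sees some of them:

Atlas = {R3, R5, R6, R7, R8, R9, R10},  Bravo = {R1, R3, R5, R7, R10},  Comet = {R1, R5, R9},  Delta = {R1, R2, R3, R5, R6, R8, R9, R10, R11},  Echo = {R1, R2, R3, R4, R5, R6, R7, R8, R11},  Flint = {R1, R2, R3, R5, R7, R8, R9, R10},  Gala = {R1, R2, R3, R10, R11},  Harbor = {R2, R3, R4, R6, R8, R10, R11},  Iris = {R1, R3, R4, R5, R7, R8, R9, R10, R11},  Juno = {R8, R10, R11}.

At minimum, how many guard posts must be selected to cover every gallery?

2

Atlas and Echo together: Atlas ∪ Echo = {R1, R2, R3, R4, R5, R6, R7, R8, R9, R10, R11} — every gallery is covered.
No single guard post has all 11 galleries (the largest, Delta, has 9), so 2 is optimal.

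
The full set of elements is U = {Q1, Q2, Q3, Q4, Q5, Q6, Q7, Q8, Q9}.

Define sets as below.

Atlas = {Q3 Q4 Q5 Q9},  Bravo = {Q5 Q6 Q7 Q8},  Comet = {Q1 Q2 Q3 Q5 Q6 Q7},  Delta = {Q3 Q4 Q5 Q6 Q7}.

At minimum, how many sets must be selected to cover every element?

Take {Atlas, Bravo, Comet}. Their union is {Q1, Q2, Q3, Q4, Q5, Q6, Q7, Q8, Q9}, which is all 9 elements.
Only Comet contains Q1, so Comet is forced; the remaining 3 elements need at least 2 more sets (each remaining set adds at most 2) — so at least 3 sets are needed, and 3 is optimal.

3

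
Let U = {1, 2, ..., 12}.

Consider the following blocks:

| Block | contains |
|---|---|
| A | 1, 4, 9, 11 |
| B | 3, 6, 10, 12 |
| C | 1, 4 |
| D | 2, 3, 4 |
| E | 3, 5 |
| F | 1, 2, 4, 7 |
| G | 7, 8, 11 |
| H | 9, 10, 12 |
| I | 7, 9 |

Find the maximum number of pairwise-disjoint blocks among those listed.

4

C, E, G, H are pairwise disjoint (C={1,4}; E={3,5}; G={7,8,11}; H={9,10,12}).
Every remaining block overlaps one of these, and no 5 of the listed blocks are pairwise disjoint, so 4 is the maximum.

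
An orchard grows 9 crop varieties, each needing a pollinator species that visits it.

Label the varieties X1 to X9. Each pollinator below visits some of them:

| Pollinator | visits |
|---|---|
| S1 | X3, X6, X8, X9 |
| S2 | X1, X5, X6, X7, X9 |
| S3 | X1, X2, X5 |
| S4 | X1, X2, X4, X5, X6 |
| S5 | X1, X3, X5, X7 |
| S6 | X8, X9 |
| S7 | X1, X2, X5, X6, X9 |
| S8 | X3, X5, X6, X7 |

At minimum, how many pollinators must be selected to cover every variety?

3

S1 and S4 and S5 together: S1 ∪ S4 ∪ S5 = {X1, X2, X3, X4, X5, X6, X7, X8, X9} — every variety is covered.
Only S4 contains X4, so S4 is forced; the remaining 4 varieties need at least 2 more pollinators (each remaining pollinator adds at most 3) — so at least 3 pollinators are needed, and 3 is optimal.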